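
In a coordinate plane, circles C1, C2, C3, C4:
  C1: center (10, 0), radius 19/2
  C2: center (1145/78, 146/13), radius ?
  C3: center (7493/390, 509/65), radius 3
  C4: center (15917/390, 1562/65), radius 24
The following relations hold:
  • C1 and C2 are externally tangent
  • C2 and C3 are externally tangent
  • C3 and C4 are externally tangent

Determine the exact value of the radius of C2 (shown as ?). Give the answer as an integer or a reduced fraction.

1. [ext C1·C2]  r_C2² + 19r_C2 − 520/9 = 0  ⇒  r_C2 = 8/3 (r>0 drops 1)
2. [ext C2·C3]  r_C2² + 6r_C2 − 208/9 = 0  ⇒  r_C2 = 8/3 (r>0 drops 1)

8/3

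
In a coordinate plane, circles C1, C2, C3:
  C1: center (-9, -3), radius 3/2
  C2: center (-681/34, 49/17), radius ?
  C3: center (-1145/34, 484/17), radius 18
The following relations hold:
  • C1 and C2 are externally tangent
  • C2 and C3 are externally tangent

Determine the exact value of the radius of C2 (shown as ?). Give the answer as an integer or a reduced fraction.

11

1. [ext C1·C2]  r_C2² + 3r_C2 − 154 = 0  ⇒  r_C2 = 11 (r>0 drops 1)
2. [ext C2·C3]  r_C2² + 36r_C2 − 517 = 0  ⇒  r_C2 = 11 (r>0 drops 1)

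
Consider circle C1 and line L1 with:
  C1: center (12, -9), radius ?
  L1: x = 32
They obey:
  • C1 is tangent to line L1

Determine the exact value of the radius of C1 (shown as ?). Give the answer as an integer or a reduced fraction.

20

1. [C1‖L1]  r_C1² − 400 = 0  ⇒  r_C1 = 20 (r>0 drops 1)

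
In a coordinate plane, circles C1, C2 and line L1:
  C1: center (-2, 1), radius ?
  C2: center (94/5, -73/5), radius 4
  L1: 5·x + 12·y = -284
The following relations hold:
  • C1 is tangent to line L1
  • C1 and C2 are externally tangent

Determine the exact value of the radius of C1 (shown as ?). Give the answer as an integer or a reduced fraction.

1. [C1‖L1]  r_C1² − 484 = 0  ⇒  r_C1 = 22 (r>0 drops 1)
2. [ext C1·C2]  r_C1² + 8r_C1 − 660 = 0  ⇒  r_C1 = 22 (r>0 drops 1)

22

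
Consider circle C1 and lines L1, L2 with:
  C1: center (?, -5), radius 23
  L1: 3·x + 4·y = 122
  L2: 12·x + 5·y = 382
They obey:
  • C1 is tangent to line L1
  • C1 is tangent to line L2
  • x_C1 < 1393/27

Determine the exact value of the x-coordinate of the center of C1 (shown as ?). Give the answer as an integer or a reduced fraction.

1. [C1‖L1]  x_C1² − (284/3)x_C1 + 771 = 0  ⇒  x_C1 = 9 or 257/3
2. [C1‖L2]  x_C1² − (407/6)x_C1 + 1059/2 = 0  ⇒  x_C1 = 9 or 353/6

9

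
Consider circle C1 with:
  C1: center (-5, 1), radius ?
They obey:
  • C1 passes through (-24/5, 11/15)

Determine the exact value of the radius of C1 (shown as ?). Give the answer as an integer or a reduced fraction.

1/3

1. [C1∋P]  r_C1² − 1/9 = 0  ⇒  r_C1 = 1/3 (r>0 drops 1)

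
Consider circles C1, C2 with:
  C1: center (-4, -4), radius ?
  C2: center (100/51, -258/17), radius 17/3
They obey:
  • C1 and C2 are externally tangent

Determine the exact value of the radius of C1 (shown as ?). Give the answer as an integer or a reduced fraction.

1. [ext C1·C2]  r_C1² + (34/3)r_C1 − 385/3 = 0  ⇒  r_C1 = 7 (r>0 drops 1)

7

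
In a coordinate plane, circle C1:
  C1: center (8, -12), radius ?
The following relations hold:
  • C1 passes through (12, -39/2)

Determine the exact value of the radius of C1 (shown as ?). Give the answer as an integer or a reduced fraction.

1. [C1∋P]  r_C1² − 289/4 = 0  ⇒  r_C1 = 17/2 (r>0 drops 1)

17/2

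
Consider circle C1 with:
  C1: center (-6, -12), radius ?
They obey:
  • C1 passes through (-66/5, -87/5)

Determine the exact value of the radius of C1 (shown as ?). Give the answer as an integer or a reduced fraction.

9

1. [C1∋P]  r_C1² − 81 = 0  ⇒  r_C1 = 9 (r>0 drops 1)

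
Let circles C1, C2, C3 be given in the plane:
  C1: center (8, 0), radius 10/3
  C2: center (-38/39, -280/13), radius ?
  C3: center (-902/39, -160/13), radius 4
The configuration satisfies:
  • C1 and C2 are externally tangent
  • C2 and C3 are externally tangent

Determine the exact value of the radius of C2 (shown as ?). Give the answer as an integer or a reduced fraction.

1. [ext C1·C2]  r_C2² + (20/3)r_C2 − 1600/3 = 0  ⇒  r_C2 = 20 (r>0 drops 1)
2. [ext C2·C3]  r_C2² + 8r_C2 − 560 = 0  ⇒  r_C2 = 20 (r>0 drops 1)

20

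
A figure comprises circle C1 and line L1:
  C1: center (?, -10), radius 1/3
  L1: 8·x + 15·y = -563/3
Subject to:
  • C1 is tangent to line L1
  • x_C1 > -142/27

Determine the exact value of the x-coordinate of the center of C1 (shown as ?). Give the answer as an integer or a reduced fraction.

1. [C1‖L1]  x_C1² + (113/12)x_C1 + 65/3 = 0  ⇒  x_C1 = -65/12 or -4
2. given x_C1 > -142/27: keep -4

-4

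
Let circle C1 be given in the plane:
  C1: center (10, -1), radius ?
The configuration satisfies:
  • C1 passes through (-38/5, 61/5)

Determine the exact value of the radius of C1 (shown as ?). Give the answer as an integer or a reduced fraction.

1. [C1∋P]  r_C1² − 484 = 0  ⇒  r_C1 = 22 (r>0 drops 1)

22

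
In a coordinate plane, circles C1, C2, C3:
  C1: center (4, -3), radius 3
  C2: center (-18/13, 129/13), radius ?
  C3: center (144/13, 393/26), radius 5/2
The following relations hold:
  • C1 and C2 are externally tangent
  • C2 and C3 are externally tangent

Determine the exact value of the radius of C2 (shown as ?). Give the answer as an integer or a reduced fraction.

1. [ext C1·C2]  r_C2² + 6r_C2 − 187 = 0  ⇒  r_C2 = 11 (r>0 drops 1)
2. [ext C2·C3]  r_C2² + 5r_C2 − 176 = 0  ⇒  r_C2 = 11 (r>0 drops 1)

11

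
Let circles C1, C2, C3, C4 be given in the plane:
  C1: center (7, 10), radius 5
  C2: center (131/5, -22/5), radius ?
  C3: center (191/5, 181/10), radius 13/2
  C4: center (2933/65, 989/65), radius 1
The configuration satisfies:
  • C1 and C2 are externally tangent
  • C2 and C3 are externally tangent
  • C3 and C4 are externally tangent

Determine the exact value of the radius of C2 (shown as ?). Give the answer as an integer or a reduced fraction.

19

1. [ext C1·C2]  r_C2² + 10r_C2 − 551 = 0  ⇒  r_C2 = 19 (r>0 drops 1)
2. [ext C2·C3]  r_C2² + 13r_C2 − 608 = 0  ⇒  r_C2 = 19 (r>0 drops 1)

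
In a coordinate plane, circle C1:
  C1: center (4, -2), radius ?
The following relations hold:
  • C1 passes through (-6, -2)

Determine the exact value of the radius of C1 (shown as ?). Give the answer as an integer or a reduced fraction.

10

1. [C1∋P]  r_C1² − 100 = 0  ⇒  r_C1 = 10 (r>0 drops 1)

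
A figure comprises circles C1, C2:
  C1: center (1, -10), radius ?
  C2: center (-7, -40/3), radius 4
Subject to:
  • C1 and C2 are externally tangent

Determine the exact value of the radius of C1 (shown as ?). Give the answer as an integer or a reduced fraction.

14/3

1. [ext C1·C2]  r_C1² + 8r_C1 − 532/9 = 0  ⇒  r_C1 = 14/3 (r>0 drops 1)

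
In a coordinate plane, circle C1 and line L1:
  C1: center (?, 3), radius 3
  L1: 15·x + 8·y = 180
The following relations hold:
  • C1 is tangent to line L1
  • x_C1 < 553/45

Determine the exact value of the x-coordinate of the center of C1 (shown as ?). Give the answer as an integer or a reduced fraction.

1. [C1‖L1]  x_C1² − (104/5)x_C1 + 483/5 = 0  ⇒  x_C1 = 7 or 69/5
2. given x_C1 < 553/45: keep 7

7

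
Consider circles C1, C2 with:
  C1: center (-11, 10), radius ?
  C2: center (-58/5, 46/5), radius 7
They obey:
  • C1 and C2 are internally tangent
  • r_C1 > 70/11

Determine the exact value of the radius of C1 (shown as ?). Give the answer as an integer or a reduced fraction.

1. [int C1,C2]  r_C1² − 14r_C1 + 48 = 0  ⇒  r_C1 = 6 or 8
2. given r_C1 > 70/11: keep 8

8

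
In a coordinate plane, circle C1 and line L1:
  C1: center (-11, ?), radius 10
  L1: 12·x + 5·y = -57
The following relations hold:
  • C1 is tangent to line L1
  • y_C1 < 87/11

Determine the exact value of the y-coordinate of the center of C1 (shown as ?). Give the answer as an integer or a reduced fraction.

-11

1. [C1‖L1]  y_C1² − 30y_C1 − 451 = 0  ⇒  y_C1 = -11 or 41
2. given y_C1 < 87/11: keep -11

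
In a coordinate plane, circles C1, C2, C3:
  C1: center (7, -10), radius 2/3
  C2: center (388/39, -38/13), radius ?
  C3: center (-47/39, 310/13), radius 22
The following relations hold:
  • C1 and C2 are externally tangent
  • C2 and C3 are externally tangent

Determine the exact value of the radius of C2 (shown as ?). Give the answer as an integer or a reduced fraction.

1. [ext C1·C2]  r_C2² + (4/3)r_C2 − 175/3 = 0  ⇒  r_C2 = 7 (r>0 drops 1)
2. [ext C2·C3]  r_C2² + 44r_C2 − 357 = 0  ⇒  r_C2 = 7 (r>0 drops 1)

7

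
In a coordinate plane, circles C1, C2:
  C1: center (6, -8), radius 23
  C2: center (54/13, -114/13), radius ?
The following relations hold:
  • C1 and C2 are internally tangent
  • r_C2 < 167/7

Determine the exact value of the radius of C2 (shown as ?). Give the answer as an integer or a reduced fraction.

1. [int C1,C2]  r_C2² − 46r_C2 + 525 = 0  ⇒  r_C2 = 21 or 25
2. given r_C2 < 167/7: keep 21

21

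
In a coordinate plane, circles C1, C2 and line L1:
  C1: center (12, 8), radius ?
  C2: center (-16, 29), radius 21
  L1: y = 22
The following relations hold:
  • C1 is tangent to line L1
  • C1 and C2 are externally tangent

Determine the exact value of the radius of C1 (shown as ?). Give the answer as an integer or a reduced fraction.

1. [C1‖L1]  r_C1² − 196 = 0  ⇒  r_C1 = 14 (r>0 drops 1)
2. [ext C1·C2]  r_C1² + 42r_C1 − 784 = 0  ⇒  r_C1 = 14 (r>0 drops 1)

14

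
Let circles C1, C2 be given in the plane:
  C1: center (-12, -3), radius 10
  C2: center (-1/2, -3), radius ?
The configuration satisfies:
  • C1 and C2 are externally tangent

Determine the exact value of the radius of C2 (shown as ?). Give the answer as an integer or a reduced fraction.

3/2

1. [ext C1·C2]  r_C2² + 20r_C2 − 129/4 = 0  ⇒  r_C2 = 3/2 (r>0 drops 1)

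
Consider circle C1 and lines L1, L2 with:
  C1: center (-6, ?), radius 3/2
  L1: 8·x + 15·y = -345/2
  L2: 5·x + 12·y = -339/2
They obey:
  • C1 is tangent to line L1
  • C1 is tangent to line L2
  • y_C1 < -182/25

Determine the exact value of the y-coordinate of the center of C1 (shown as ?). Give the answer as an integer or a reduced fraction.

1. [C1‖L1]  y_C1² + (83/5)y_C1 + 66 = 0  ⇒  y_C1 = -10 or -33/5
2. [C1‖L2]  y_C1² + (93/4)y_C1 + 265/2 = 0  ⇒  y_C1 = -53/4 or -10

-10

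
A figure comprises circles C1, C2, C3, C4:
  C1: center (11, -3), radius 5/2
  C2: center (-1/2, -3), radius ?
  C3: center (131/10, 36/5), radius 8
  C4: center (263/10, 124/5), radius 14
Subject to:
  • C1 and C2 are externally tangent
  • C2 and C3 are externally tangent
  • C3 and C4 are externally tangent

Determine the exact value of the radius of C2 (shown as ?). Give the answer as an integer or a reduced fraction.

9

1. [ext C1·C2]  r_C2² + 5r_C2 − 126 = 0  ⇒  r_C2 = 9 (r>0 drops 1)
2. [ext C2·C3]  r_C2² + 16r_C2 − 225 = 0  ⇒  r_C2 = 9 (r>0 drops 1)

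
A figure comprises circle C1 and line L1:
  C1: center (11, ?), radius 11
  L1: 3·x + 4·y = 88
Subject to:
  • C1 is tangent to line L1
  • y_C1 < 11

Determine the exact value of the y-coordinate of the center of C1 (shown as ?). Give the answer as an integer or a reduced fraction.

1. [C1‖L1]  y_C1² − (55/2)y_C1 = 0  ⇒  y_C1 = 0 or 55/2
2. given y_C1 < 11: keep 0

0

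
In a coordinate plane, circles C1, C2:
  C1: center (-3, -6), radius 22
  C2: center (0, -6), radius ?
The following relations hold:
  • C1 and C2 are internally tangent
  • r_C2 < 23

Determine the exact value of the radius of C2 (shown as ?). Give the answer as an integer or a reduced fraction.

19

1. [int C1,C2]  r_C2² − 44r_C2 + 475 = 0  ⇒  r_C2 = 19 or 25
2. given r_C2 < 23: keep 19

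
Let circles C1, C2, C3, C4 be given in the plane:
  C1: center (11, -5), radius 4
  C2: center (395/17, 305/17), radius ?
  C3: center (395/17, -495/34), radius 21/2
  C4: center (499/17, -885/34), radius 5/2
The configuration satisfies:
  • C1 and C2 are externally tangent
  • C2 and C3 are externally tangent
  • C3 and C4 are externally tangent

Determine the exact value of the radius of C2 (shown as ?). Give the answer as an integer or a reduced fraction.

22

1. [ext C1·C2]  r_C2² + 8r_C2 − 660 = 0  ⇒  r_C2 = 22 (r>0 drops 1)
2. [ext C2·C3]  r_C2² + 21r_C2 − 946 = 0  ⇒  r_C2 = 22 (r>0 drops 1)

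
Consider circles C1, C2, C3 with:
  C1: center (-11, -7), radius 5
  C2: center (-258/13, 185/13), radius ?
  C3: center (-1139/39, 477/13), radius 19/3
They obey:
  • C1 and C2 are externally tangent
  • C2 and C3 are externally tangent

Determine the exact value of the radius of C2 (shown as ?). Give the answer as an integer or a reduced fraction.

18

1. [ext C1·C2]  r_C2² + 10r_C2 − 504 = 0  ⇒  r_C2 = 18 (r>0 drops 1)
2. [ext C2·C3]  r_C2² + (38/3)r_C2 − 552 = 0  ⇒  r_C2 = 18 (r>0 drops 1)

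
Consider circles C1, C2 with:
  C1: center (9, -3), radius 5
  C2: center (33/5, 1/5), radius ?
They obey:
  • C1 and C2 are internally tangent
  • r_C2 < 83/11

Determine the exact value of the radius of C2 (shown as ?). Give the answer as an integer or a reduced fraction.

1

1. [int C1,C2]  r_C2² − 10r_C2 + 9 = 0  ⇒  r_C2 = 1 or 9
2. given r_C2 < 83/11: keep 1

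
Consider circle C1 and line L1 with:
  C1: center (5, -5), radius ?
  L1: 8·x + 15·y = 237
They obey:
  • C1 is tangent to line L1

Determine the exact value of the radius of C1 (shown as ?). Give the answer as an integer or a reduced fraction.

1. [C1‖L1]  r_C1² − 256 = 0  ⇒  r_C1 = 16 (r>0 drops 1)

16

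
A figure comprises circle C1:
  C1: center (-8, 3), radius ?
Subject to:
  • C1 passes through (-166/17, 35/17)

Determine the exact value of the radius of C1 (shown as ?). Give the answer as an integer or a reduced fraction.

2

1. [C1∋P]  r_C1² − 4 = 0  ⇒  r_C1 = 2 (r>0 drops 1)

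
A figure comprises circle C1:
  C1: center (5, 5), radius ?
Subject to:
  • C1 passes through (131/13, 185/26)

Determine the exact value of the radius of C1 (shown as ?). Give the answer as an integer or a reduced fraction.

1. [C1∋P]  r_C1² − 121/4 = 0  ⇒  r_C1 = 11/2 (r>0 drops 1)

11/2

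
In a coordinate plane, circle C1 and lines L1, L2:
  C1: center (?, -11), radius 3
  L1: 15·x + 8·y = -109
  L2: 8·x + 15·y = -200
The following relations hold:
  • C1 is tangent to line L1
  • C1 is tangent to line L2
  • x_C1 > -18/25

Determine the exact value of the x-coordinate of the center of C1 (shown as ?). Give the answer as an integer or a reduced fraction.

2

1. [C1‖L1]  x_C1² + (14/5)x_C1 − 48/5 = 0  ⇒  x_C1 = -24/5 or 2
2. [C1‖L2]  x_C1² + (35/4)x_C1 − 43/2 = 0  ⇒  x_C1 = -43/4 or 2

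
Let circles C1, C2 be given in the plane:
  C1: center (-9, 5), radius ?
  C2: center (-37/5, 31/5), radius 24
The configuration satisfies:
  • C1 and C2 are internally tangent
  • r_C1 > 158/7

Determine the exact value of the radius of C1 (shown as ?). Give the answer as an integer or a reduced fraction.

26

1. [int C1,C2]  r_C1² − 48r_C1 + 572 = 0  ⇒  r_C1 = 22 or 26
2. given r_C1 > 158/7: keep 26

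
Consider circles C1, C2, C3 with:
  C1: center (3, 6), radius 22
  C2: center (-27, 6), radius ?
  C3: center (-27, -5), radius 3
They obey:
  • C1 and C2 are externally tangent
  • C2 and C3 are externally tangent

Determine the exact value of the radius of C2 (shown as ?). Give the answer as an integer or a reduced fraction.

1. [ext C1·C2]  r_C2² + 44r_C2 − 416 = 0  ⇒  r_C2 = 8 (r>0 drops 1)
2. [ext C2·C3]  r_C2² + 6r_C2 − 112 = 0  ⇒  r_C2 = 8 (r>0 drops 1)

8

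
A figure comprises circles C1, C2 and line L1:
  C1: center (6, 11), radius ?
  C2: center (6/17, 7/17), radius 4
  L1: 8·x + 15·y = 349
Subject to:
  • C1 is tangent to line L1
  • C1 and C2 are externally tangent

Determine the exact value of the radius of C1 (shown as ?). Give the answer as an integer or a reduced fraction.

1. [C1‖L1]  r_C1² − 64 = 0  ⇒  r_C1 = 8 (r>0 drops 1)
2. [ext C1·C2]  r_C1² + 8r_C1 − 128 = 0  ⇒  r_C1 = 8 (r>0 drops 1)

8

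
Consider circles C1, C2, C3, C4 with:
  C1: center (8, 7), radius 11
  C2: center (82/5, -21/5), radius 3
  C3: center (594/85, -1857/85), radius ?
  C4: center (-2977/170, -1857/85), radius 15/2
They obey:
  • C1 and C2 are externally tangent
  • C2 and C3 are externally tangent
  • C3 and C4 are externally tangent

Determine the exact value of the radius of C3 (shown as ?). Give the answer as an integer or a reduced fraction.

1. [ext C2·C3]  r_C3² + 6r_C3 − 391 = 0  ⇒  r_C3 = 17 (r>0 drops 1)
2. [ext C3·C4]  r_C3² + 15r_C3 − 544 = 0  ⇒  r_C3 = 17 (r>0 drops 1)

17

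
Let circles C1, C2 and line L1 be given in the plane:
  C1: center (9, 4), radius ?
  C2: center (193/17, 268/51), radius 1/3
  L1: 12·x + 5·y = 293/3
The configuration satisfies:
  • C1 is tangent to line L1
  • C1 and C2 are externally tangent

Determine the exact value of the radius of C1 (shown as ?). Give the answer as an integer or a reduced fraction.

7/3

1. [C1‖L1]  r_C1² − 49/9 = 0  ⇒  r_C1 = 7/3 (r>0 drops 1)
2. [ext C1·C2]  r_C1² + (2/3)r_C1 − 7 = 0  ⇒  r_C1 = 7/3 (r>0 drops 1)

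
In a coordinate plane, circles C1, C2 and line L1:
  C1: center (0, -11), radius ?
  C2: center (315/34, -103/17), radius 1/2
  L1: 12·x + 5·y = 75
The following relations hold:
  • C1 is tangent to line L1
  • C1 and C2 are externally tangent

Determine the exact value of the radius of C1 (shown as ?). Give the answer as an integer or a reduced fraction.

1. [C1‖L1]  r_C1² − 100 = 0  ⇒  r_C1 = 10 (r>0 drops 1)
2. [ext C1·C2]  r_C1² + 1r_C1 − 110 = 0  ⇒  r_C1 = 10 (r>0 drops 1)

10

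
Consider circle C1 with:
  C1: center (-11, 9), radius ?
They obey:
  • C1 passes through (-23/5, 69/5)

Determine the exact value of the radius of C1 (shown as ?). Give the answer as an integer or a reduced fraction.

1. [C1∋P]  r_C1² − 64 = 0  ⇒  r_C1 = 8 (r>0 drops 1)

8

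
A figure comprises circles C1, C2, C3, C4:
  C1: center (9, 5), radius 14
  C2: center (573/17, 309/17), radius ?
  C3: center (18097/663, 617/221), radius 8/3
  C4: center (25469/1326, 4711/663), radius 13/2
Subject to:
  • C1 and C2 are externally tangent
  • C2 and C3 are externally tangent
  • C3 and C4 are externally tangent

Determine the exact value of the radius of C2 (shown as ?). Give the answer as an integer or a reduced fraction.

1. [ext C1·C2]  r_C2² + 28r_C2 − 588 = 0  ⇒  r_C2 = 14 (r>0 drops 1)
2. [ext C2·C3]  r_C2² + (16/3)r_C2 − 812/3 = 0  ⇒  r_C2 = 14 (r>0 drops 1)

14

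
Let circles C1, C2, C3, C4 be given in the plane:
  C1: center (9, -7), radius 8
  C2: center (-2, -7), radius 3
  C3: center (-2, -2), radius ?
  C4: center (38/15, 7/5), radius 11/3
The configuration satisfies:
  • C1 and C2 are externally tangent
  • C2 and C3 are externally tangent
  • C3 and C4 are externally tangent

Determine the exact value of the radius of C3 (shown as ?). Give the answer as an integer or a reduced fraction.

2

1. [ext C2·C3]  r_C3² + 6r_C3 − 16 = 0  ⇒  r_C3 = 2 (r>0 drops 1)
2. [ext C3·C4]  r_C3² + (22/3)r_C3 − 56/3 = 0  ⇒  r_C3 = 2 (r>0 drops 1)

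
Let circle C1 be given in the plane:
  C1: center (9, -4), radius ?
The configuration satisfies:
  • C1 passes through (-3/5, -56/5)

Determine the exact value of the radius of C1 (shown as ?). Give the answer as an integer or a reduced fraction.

1. [C1∋P]  r_C1² − 144 = 0  ⇒  r_C1 = 12 (r>0 drops 1)

12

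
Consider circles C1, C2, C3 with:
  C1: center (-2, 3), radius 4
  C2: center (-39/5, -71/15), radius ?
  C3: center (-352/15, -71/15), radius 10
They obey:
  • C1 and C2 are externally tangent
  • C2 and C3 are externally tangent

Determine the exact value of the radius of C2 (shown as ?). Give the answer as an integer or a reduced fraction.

1. [ext C1·C2]  r_C2² + 8r_C2 − 697/9 = 0  ⇒  r_C2 = 17/3 (r>0 drops 1)
2. [ext C2·C3]  r_C2² + 20r_C2 − 1309/9 = 0  ⇒  r_C2 = 17/3 (r>0 drops 1)

17/3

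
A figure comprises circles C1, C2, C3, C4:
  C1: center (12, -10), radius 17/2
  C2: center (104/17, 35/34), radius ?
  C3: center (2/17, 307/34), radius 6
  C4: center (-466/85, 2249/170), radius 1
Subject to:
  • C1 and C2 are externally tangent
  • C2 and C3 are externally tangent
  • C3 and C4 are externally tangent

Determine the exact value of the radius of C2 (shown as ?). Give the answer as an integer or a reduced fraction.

4

1. [ext C1·C2]  r_C2² + 17r_C2 − 84 = 0  ⇒  r_C2 = 4 (r>0 drops 1)
2. [ext C2·C3]  r_C2² + 12r_C2 − 64 = 0  ⇒  r_C2 = 4 (r>0 drops 1)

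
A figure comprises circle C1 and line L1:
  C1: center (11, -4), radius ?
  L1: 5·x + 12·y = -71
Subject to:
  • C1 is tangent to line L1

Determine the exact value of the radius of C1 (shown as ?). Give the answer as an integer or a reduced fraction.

1. [C1‖L1]  r_C1² − 36 = 0  ⇒  r_C1 = 6 (r>0 drops 1)

6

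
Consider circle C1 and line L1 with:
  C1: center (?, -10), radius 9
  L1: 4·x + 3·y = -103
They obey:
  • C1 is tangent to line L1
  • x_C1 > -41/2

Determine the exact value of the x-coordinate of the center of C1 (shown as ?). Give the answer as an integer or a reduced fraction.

1. [C1‖L1]  x_C1² + (73/2)x_C1 + 413/2 = 0  ⇒  x_C1 = -59/2 or -7
2. given x_C1 > -41/2: keep -7

-7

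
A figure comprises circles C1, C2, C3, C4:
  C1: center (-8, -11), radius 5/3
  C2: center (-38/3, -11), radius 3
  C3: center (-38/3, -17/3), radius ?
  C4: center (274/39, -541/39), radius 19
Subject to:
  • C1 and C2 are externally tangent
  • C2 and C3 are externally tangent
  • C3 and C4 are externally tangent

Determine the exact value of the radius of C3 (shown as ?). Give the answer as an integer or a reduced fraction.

7/3

1. [ext C2·C3]  r_C3² + 6r_C3 − 175/9 = 0  ⇒  r_C3 = 7/3 (r>0 drops 1)
2. [ext C3·C4]  r_C3² + 38r_C3 − 847/9 = 0  ⇒  r_C3 = 7/3 (r>0 drops 1)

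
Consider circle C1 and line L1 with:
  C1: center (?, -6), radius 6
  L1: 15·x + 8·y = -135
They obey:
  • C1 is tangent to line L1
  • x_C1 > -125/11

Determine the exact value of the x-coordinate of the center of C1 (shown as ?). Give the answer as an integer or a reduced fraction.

1

1. [C1‖L1]  x_C1² + (58/5)x_C1 − 63/5 = 0  ⇒  x_C1 = -63/5 or 1
2. given x_C1 > -125/11: keep 1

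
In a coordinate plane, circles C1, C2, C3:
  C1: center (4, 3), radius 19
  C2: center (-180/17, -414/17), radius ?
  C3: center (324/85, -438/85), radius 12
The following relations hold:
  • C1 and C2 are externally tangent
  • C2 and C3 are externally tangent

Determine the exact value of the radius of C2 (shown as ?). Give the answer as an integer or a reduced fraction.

12

1. [ext C1·C2]  r_C2² + 38r_C2 − 600 = 0  ⇒  r_C2 = 12 (r>0 drops 1)
2. [ext C2·C3]  r_C2² + 24r_C2 − 432 = 0  ⇒  r_C2 = 12 (r>0 drops 1)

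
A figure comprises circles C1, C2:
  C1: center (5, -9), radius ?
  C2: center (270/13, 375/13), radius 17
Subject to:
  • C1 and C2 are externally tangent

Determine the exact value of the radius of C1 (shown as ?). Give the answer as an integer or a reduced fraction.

24

1. [ext C1·C2]  r_C1² + 34r_C1 − 1392 = 0  ⇒  r_C1 = 24 (r>0 drops 1)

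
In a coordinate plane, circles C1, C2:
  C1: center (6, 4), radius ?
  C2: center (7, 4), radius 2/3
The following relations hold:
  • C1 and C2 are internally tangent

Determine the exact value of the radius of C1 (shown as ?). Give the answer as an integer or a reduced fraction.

5/3

1. [int C1,C2]  r_C1² − (4/3)r_C1 − 5/9 = 0  ⇒  r_C1 = 5/3 (r>0 drops 1)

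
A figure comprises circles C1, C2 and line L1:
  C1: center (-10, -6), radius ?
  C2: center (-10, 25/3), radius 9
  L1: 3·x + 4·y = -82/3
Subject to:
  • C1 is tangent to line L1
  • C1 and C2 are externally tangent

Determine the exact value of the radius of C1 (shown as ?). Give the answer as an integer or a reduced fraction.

16/3

1. [C1‖L1]  r_C1² − 256/9 = 0  ⇒  r_C1 = 16/3 (r>0 drops 1)
2. [ext C1·C2]  r_C1² + 18r_C1 − 1120/9 = 0  ⇒  r_C1 = 16/3 (r>0 drops 1)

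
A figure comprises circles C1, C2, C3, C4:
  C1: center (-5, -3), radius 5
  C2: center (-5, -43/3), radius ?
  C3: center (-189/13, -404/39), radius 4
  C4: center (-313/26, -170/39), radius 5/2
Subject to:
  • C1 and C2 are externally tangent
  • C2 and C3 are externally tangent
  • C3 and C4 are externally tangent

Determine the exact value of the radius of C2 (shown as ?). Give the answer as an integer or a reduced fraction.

1. [ext C1·C2]  r_C2² + 10r_C2 − 931/9 = 0  ⇒  r_C2 = 19/3 (r>0 drops 1)
2. [ext C2·C3]  r_C2² + 8r_C2 − 817/9 = 0  ⇒  r_C2 = 19/3 (r>0 drops 1)

19/3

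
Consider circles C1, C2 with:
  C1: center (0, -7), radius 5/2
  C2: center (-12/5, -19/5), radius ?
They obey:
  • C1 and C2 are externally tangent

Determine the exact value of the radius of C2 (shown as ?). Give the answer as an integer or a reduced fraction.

3/2

1. [ext C1·C2]  r_C2² + 5r_C2 − 39/4 = 0  ⇒  r_C2 = 3/2 (r>0 drops 1)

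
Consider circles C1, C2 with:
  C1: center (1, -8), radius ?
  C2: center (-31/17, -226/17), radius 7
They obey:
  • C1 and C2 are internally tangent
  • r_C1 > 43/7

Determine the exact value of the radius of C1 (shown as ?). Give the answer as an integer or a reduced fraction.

1. [int C1,C2]  r_C1² − 14r_C1 + 13 = 0  ⇒  r_C1 = 1 or 13
2. given r_C1 > 43/7: keep 13

13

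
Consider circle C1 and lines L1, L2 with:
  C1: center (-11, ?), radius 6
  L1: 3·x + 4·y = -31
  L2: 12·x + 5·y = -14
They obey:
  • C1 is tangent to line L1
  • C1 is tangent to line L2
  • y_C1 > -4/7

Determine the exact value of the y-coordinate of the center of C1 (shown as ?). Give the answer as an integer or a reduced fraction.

1. [C1‖L1]  y_C1² − 1y_C1 − 56 = 0  ⇒  y_C1 = -7 or 8
2. [C1‖L2]  y_C1² − (236/5)y_C1 + 1568/5 = 0  ⇒  y_C1 = 8 or 196/5

8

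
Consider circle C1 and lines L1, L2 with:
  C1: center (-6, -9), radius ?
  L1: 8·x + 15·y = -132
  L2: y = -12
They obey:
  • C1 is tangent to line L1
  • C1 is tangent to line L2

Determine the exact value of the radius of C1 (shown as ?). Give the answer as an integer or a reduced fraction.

1. [C1‖L1]  r_C1² − 9 = 0  ⇒  r_C1 = 3 (r>0 drops 1)
2. [C1‖L2]  r_C1² − 9 = 0  ⇒  r_C1 = 3 (r>0 drops 1)

3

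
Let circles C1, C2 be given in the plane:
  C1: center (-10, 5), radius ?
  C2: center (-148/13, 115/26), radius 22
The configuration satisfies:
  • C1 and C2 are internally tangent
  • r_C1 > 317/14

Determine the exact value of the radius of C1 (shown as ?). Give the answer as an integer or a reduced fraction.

1. [int C1,C2]  r_C1² − 44r_C1 + 1927/4 = 0  ⇒  r_C1 = 41/2 or 47/2
2. given r_C1 > 317/14: keep 47/2

47/2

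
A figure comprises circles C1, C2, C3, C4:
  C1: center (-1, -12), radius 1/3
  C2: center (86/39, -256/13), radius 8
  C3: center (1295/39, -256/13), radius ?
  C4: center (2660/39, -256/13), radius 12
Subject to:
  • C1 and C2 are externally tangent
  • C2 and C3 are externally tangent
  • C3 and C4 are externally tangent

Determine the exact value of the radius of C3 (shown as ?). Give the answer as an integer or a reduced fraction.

23

1. [ext C2·C3]  r_C3² + 16r_C3 − 897 = 0  ⇒  r_C3 = 23 (r>0 drops 1)
2. [ext C3·C4]  r_C3² + 24r_C3 − 1081 = 0  ⇒  r_C3 = 23 (r>0 drops 1)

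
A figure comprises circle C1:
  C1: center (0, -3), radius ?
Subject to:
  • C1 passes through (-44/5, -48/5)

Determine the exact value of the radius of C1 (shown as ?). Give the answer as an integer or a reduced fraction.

11

1. [C1∋P]  r_C1² − 121 = 0  ⇒  r_C1 = 11 (r>0 drops 1)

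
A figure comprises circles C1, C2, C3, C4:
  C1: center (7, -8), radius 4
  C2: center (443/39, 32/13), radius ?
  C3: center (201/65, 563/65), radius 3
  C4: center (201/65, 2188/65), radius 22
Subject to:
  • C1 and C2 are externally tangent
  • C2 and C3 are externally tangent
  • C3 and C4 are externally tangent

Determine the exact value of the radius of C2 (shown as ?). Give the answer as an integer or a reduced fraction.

22/3

1. [ext C1·C2]  r_C2² + 8r_C2 − 1012/9 = 0  ⇒  r_C2 = 22/3 (r>0 drops 1)
2. [ext C2·C3]  r_C2² + 6r_C2 − 880/9 = 0  ⇒  r_C2 = 22/3 (r>0 drops 1)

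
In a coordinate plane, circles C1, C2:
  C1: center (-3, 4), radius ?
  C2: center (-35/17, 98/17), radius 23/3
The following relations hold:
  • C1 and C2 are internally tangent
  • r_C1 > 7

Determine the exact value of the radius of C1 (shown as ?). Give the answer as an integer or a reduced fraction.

1. [int C1,C2]  r_C1² − (46/3)r_C1 + 493/9 = 0  ⇒  r_C1 = 17/3 or 29/3
2. given r_C1 > 7: keep 29/3

29/3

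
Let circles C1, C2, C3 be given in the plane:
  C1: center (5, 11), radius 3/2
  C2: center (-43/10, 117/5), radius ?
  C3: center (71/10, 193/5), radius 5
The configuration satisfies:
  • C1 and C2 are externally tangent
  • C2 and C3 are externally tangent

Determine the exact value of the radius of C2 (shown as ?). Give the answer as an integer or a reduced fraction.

14

1. [ext C1·C2]  r_C2² + 3r_C2 − 238 = 0  ⇒  r_C2 = 14 (r>0 drops 1)
2. [ext C2·C3]  r_C2² + 10r_C2 − 336 = 0  ⇒  r_C2 = 14 (r>0 drops 1)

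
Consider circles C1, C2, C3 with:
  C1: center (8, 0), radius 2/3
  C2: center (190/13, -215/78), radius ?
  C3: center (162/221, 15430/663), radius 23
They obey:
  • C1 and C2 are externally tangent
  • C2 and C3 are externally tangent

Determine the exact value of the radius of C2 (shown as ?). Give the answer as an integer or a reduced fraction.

1. [ext C1·C2]  r_C2² + (4/3)r_C2 − 611/12 = 0  ⇒  r_C2 = 13/2 (r>0 drops 1)
2. [ext C2·C3]  r_C2² + 46r_C2 − 1365/4 = 0  ⇒  r_C2 = 13/2 (r>0 drops 1)

13/2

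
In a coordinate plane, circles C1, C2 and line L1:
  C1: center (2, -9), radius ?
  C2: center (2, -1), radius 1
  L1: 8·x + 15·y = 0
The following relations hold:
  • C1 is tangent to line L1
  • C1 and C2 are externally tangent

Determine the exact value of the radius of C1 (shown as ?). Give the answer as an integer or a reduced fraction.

7

1. [C1‖L1]  r_C1² − 49 = 0  ⇒  r_C1 = 7 (r>0 drops 1)
2. [ext C1·C2]  r_C1² + 2r_C1 − 63 = 0  ⇒  r_C1 = 7 (r>0 drops 1)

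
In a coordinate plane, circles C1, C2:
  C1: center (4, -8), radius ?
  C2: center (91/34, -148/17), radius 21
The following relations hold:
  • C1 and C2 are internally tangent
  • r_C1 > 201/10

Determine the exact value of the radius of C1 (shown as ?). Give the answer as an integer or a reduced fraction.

45/2

1. [int C1,C2]  r_C1² − 42r_C1 + 1755/4 = 0  ⇒  r_C1 = 39/2 or 45/2
2. given r_C1 > 201/10: keep 45/2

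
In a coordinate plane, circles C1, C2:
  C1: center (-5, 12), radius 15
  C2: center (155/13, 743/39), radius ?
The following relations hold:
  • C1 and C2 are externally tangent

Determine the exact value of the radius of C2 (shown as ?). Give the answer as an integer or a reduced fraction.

10/3

1. [ext C1·C2]  r_C2² + 30r_C2 − 1000/9 = 0  ⇒  r_C2 = 10/3 (r>0 drops 1)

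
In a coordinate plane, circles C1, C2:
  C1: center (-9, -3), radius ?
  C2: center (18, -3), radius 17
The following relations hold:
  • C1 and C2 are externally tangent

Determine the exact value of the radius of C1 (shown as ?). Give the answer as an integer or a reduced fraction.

1. [ext C1·C2]  r_C1² + 34r_C1 − 440 = 0  ⇒  r_C1 = 10 (r>0 drops 1)

10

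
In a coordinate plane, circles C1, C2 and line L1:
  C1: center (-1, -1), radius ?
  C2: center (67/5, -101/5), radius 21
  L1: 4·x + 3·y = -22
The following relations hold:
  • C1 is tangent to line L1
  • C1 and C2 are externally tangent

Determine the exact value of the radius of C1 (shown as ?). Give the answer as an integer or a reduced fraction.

3

1. [C1‖L1]  r_C1² − 9 = 0  ⇒  r_C1 = 3 (r>0 drops 1)
2. [ext C1·C2]  r_C1² + 42r_C1 − 135 = 0  ⇒  r_C1 = 3 (r>0 drops 1)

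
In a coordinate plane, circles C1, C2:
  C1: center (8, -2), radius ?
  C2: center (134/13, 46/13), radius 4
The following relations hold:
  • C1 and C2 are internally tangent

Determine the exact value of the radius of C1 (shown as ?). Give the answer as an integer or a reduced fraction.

10

1. [int C1,C2]  r_C1² − 8r_C1 − 20 = 0  ⇒  r_C1 = 10 (r>0 drops 1)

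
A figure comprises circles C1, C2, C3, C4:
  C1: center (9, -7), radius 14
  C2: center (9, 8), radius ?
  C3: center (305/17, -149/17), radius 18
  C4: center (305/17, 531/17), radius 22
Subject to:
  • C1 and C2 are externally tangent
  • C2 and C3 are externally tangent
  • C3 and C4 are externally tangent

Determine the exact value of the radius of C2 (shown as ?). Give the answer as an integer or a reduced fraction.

1

1. [ext C1·C2]  r_C2² + 28r_C2 − 29 = 0  ⇒  r_C2 = 1 (r>0 drops 1)
2. [ext C2·C3]  r_C2² + 36r_C2 − 37 = 0  ⇒  r_C2 = 1 (r>0 drops 1)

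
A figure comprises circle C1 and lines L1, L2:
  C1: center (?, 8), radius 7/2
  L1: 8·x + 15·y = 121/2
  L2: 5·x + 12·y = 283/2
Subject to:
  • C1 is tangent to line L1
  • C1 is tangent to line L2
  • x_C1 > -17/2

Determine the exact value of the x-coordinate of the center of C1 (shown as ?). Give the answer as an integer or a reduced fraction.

0

1. [C1‖L1]  x_C1² + (119/8)x_C1 = 0  ⇒  x_C1 = -119/8 or 0
2. [C1‖L2]  x_C1² − (91/5)x_C1 = 0  ⇒  x_C1 = 0 or 91/5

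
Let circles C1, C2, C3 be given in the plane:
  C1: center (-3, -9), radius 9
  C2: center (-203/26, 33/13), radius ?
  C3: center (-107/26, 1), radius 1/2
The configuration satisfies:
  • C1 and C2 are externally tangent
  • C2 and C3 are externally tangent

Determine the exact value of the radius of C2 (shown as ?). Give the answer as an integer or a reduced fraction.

7/2

1. [ext C1·C2]  r_C2² + 18r_C2 − 301/4 = 0  ⇒  r_C2 = 7/2 (r>0 drops 1)
2. [ext C2·C3]  r_C2² + 1r_C2 − 63/4 = 0  ⇒  r_C2 = 7/2 (r>0 drops 1)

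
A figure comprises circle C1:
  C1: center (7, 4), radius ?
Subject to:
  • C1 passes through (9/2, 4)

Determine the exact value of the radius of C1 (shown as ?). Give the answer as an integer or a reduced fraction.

1. [C1∋P]  r_C1² − 25/4 = 0  ⇒  r_C1 = 5/2 (r>0 drops 1)

5/2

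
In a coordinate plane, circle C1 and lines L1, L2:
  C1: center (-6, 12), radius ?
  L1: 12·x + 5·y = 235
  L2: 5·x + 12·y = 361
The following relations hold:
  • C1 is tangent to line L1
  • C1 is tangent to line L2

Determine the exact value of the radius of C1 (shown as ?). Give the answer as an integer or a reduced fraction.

1. [C1‖L1]  r_C1² − 361 = 0  ⇒  r_C1 = 19 (r>0 drops 1)
2. [C1‖L2]  r_C1² − 361 = 0  ⇒  r_C1 = 19 (r>0 drops 1)

19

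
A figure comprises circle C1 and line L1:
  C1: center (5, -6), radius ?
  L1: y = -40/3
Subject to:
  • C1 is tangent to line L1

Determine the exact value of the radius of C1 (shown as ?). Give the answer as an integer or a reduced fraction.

22/3

1. [C1‖L1]  r_C1² − 484/9 = 0  ⇒  r_C1 = 22/3 (r>0 drops 1)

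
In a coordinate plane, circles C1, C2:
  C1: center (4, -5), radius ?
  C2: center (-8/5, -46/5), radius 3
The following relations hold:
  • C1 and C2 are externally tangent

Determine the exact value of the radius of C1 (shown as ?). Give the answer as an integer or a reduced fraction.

1. [ext C1·C2]  r_C1² + 6r_C1 − 40 = 0  ⇒  r_C1 = 4 (r>0 drops 1)

4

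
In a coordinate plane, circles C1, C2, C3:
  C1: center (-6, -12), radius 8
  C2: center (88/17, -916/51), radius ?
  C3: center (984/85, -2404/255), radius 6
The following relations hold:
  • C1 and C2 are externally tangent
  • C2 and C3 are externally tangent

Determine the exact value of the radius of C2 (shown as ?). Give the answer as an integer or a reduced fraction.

14/3

1. [ext C1·C2]  r_C2² + 16r_C2 − 868/9 = 0  ⇒  r_C2 = 14/3 (r>0 drops 1)
2. [ext C2·C3]  r_C2² + 12r_C2 − 700/9 = 0  ⇒  r_C2 = 14/3 (r>0 drops 1)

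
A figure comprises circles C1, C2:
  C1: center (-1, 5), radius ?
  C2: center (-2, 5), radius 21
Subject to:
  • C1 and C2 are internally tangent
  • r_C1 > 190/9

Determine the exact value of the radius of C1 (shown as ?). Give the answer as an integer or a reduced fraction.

22

1. [int C1,C2]  r_C1² − 42r_C1 + 440 = 0  ⇒  r_C1 = 20 or 22
2. given r_C1 > 190/9: keep 22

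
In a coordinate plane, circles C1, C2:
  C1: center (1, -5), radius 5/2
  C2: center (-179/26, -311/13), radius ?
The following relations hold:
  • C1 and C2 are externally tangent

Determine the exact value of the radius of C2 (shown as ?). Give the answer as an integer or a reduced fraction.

1. [ext C1·C2]  r_C2² + 5r_C2 − 414 = 0  ⇒  r_C2 = 18 (r>0 drops 1)

18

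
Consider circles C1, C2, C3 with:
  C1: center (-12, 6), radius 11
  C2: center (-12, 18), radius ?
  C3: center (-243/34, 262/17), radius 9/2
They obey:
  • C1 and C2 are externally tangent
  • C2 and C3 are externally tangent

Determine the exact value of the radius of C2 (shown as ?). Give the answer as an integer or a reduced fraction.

1

1. [ext C1·C2]  r_C2² + 22r_C2 − 23 = 0  ⇒  r_C2 = 1 (r>0 drops 1)
2. [ext C2·C3]  r_C2² + 9r_C2 − 10 = 0  ⇒  r_C2 = 1 (r>0 drops 1)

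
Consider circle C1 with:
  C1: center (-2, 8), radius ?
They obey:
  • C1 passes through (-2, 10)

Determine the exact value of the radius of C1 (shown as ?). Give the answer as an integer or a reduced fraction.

1. [C1∋P]  r_C1² − 4 = 0  ⇒  r_C1 = 2 (r>0 drops 1)

2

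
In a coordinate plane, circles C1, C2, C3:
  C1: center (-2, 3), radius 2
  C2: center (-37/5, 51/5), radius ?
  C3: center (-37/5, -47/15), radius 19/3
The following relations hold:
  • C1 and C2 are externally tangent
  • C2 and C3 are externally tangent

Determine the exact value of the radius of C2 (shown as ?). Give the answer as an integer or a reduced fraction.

7

1. [ext C1·C2]  r_C2² + 4r_C2 − 77 = 0  ⇒  r_C2 = 7 (r>0 drops 1)
2. [ext C2·C3]  r_C2² + (38/3)r_C2 − 413/3 = 0  ⇒  r_C2 = 7 (r>0 drops 1)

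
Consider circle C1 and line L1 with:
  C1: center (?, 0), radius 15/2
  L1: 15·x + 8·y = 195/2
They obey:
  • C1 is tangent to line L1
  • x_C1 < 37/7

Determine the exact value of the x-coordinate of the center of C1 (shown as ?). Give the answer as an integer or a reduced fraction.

-2

1. [C1‖L1]  x_C1² − 13x_C1 − 30 = 0  ⇒  x_C1 = -2 or 15
2. given x_C1 < 37/7: keep -2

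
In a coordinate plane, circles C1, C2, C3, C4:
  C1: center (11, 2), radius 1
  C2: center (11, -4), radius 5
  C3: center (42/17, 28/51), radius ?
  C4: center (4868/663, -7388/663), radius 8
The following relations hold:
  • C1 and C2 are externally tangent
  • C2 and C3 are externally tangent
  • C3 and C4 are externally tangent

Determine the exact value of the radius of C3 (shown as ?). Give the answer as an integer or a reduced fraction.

14/3

1. [ext C2·C3]  r_C3² + 10r_C3 − 616/9 = 0  ⇒  r_C3 = 14/3 (r>0 drops 1)
2. [ext C3·C4]  r_C3² + 16r_C3 − 868/9 = 0  ⇒  r_C3 = 14/3 (r>0 drops 1)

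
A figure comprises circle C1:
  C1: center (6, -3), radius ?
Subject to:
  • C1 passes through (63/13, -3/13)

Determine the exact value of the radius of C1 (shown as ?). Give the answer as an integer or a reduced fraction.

3

1. [C1∋P]  r_C1² − 9 = 0  ⇒  r_C1 = 3 (r>0 drops 1)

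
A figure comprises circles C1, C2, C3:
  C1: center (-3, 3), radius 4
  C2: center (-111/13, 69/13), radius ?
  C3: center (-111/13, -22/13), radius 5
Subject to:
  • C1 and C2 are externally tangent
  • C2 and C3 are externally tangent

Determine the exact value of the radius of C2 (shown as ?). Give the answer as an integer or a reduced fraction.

2

1. [ext C1·C2]  r_C2² + 8r_C2 − 20 = 0  ⇒  r_C2 = 2 (r>0 drops 1)
2. [ext C2·C3]  r_C2² + 10r_C2 − 24 = 0  ⇒  r_C2 = 2 (r>0 drops 1)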